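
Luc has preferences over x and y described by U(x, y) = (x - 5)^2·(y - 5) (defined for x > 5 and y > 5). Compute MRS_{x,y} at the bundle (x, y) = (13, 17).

MU_x = 2·(x−5)·(y−5), MU_y = (x−5)^2.
MRS = (2/1)·(y−5)/(x−5).
At (13, 17): MRS = 3.
That is, one extra unit of x is worth 3 units of y at the margin.

MRS = 3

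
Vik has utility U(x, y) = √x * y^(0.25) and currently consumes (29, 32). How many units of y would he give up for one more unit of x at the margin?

MRS = 64/29

MU_x = 0.5·x^(-0.5)·y^(0.25) and MU_y = 0.25·√x·y^(-0.75).
MRS = MU_x/MU_y = (2)·y/x.
At (29, 32): MRS = 64/29.
That is, one extra unit of x is worth 64/29 units of y at the margin.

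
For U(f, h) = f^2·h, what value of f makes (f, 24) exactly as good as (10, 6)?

U(10, 6) = 600.
Set U(f, 24) = 600 and solve.
With h = 24: f^2 = 600/24 = 25; taking the square root, f = 5.
Check: U(5, 24) = 600.

f = 5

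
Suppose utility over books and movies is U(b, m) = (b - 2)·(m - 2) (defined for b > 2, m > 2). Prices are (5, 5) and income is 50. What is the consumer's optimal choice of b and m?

b* = 5, m* = 5

MU_b = (m−2), MU_m = (b−2).
MRS = (m−2)/(b−2).
Tangency: set MRS = p_b/p_m = 5/5 = 1.
So (m − 2)/(b − 2) = 1, i.e. (m − 2) = (b − 2).
Rewrite the budget in excess-of-subsistence terms: 5·(b − 2) + 5·(m − 2) = 50 − 5·2 − 5·2 = 30.
Substituting, 10·(b − 2) = 30, so b − 2 = 3 and b* = 5.
Then m − 2 = 3, so m* = 5.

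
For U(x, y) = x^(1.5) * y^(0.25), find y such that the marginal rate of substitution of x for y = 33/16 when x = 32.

MU_x = 1.5·√x·y^(0.25) and MU_y = 0.25·x^(1.5)·y^(-0.75).
MRS = MU_x/MU_y = (6)·y/x.
Substitute x = 32: MRS = y/(16/3). Setting y/(16/3) = 33/16 gives y = (33/16)·(16/3) = 11.

y = 11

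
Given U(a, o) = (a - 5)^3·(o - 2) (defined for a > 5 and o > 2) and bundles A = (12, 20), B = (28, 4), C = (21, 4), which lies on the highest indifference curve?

Bundle B

Evaluate utility at each bundle:
U(A) = 6174.
U(B) = 24334.
U(C) = 8192.
Highest utility is B, so B ≻ C ≻ A.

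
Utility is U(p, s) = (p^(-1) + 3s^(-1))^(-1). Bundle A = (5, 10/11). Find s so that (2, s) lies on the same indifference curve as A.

s = 1

U depends on (p, s) only through S = p^(-1) + 3s^(-1), so equal utility means equal S. At (5, 10/11): S = 3.5.
With p = 2: 2^(-1) = 0.5, so 3s^(-1) = 3.5 − 0.5 = 3, i.e. s^(-1) = 1.
Hence s = 1/1 = 1.
Check: U(2, 1) = 0.2857.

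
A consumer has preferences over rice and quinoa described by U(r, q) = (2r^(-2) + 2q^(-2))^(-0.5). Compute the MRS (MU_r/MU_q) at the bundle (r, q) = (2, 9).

For CES with ρ = -2, MRS = (q/r)^3.
At (2, 9): MRS = 91.125.
So at (2, 9) the consumer would give up 91.125 units of q for one more unit of r.

MRS = 91.125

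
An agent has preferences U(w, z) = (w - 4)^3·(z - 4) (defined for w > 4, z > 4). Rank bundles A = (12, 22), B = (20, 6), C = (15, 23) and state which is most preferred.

Evaluate utility at each bundle:
U(A) = 9216.
U(B) = 8192.
U(C) = 25289.
Highest utility is C, so C ≻ A ≻ B.

Bundle C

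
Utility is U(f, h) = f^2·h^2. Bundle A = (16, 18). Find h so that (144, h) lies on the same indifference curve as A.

h = 2

U(16, 18) = 82944.
Set U(144, h) = 82944 and solve.
With f = 144: 144^2 = 20736, so h^2 = 82944/20736 = 4; taking the square root, h = 2.
Check: U(144, 2) = 82944.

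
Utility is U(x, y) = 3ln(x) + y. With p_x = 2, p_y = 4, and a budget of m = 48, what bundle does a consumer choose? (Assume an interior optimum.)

x* = 6, y* = 9

MU_x = 3/x, MU_y = 1.
MRS = 3/x ÷ 1.
Tangency: set MRS = p_x/p_y = 2/4 = 0.5.
MRS depends only on x: 3/x = 0.5 ⇒ x* = 3/0.5 = 6.
From the budget, 4·y = 48 − 2·6 = 36, so y* = 9.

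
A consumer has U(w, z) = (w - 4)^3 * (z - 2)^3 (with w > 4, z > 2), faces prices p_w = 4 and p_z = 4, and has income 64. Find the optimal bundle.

w* = 9, z* = 7

MU_w = 3·(w−4)^2·(z−2)^3, MU_z = 3·(w−4)^3·(z−2)^2.
MRS = (z−2)/(w−4).
Tangency: set MRS = p_w/p_z = 4/4 = 1.
So (z − 2)/(w − 4) = 1, i.e. (z − 2) = (w − 4).
Rewrite the budget in excess-of-subsistence terms: 4·(w − 4) + 4·(z − 2) = 64 − 4·4 − 4·2 = 40.
Substituting, 8·(w − 4) = 40, so w − 4 = 5 and w* = 9.
Then z − 2 = 5, so z* = 7.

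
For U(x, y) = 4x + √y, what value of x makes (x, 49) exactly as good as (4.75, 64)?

x = 5

U(4.75, 64) = 27.
Set U(x, 49) = 27 and solve.
With y = 49: √49 = 7, so 4x = 27 − 7 = 20 and x = 5.
Check: U(5, 49) = 27.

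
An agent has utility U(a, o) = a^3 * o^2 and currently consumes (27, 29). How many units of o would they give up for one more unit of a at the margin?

MU_a = 3·a^2·o^2 and MU_o = 2·a^3·o.
MRS = MU_a/MU_o = (3/2)·o/a.
At (27, 29): MRS = 29/18.
The indifference curve has slope −29/18 at this bundle.

MRS = 29/18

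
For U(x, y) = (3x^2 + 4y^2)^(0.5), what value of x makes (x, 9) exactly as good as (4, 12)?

U depends on (x, y) only through S = 3x^2 + 4y^2, so equal utility means equal S. At (4, 12): S = 624.
With y = 9: 4·9^2 = 324, so 3x^2 = 624 − 324 = 300, i.e. x^2 = 100.
Hence x = √100 = 10.
Check: U(10, 9) = 24.98.

x = 10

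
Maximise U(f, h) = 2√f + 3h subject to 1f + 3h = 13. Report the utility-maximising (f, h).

f* = 1, h* = 4

MU_f = 2/(2√f), MU_h = 3.
MRS = 2/(2√f) ÷ 3.
Tangency: set MRS = p_f/p_h = 1/3.
MRS depends only on f: (1/3)/√f = 1/3 ⇒ √f = (1/3)/(1/3) = 1 ⇒ f* = 1.
From the budget, 3·h = 13 − 1·1 = 12, so h* = 4.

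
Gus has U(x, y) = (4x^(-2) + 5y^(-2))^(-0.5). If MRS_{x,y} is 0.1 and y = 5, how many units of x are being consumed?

For CES with ρ = -2, MRS = (4/5)·(y/x)^3.
Setting (4/5)·(5/x)^3 = 0.1 gives (5/x)^3 = 0.125, so 5/x = 0.5 and x = 10.

x = 10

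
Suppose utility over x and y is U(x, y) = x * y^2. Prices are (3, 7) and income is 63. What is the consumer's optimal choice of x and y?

MU_x = y^2 and MU_y = 2·x·y.
MRS = MU_x/MU_y = (1/2)·y/x.
Tangency: set MRS = p_x/p_y = 3/7.
So (1/2)·y/x = 3/7, i.e. y = (6/7)·x.
Substitute into the budget 3·x + 7·y = 63: 9·x = 63, so x* = 7.
Then y* = (6/7)·7 = 6.

x* = 7, y* = 6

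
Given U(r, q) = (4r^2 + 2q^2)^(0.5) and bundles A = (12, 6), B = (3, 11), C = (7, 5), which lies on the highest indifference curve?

Bundle A

Evaluate utility at each bundle:
U(A) = 25.456.
U(B) = 16.673.
U(C) = 15.684.
Highest utility is A, so A ≻ B ≻ C.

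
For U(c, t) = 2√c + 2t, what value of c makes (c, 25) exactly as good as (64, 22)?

U(64, 22) = 60.
Set U(c, 25) = 60 and solve.
With t = 25: 2√c = 60 − 2·25 = 10, so √c = 5 and c = 25.
Check: U(25, 25) = 60.

c = 25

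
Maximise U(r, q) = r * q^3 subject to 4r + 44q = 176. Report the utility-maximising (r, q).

r* = 11, q* = 3

MU_r = q^3 and MU_q = 3·r·q^2.
MRS = MU_r/MU_q = (1/3)·q/r.
Tangency: set MRS = p_r/p_q = 4/44 = 1/11.
So (1/3)·q/r = 1/11, i.e. q = (3/11)·r.
Substitute into the budget 4·r + 44·q = 176: 16·r = 176, so r* = 11.
Then q* = (3/11)·11 = 3.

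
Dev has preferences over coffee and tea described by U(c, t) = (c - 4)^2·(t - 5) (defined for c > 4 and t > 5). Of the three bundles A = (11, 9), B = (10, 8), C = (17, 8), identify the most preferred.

Evaluate utility at each bundle:
U(A) = 196.
U(B) = 108.
U(C) = 507.
Highest utility is C, so C ≻ A ≻ B.

Bundle C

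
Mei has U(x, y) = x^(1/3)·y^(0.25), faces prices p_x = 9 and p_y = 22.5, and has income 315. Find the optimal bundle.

MU_x = 1/3·x^(-2/3)·y^(0.25) and MU_y = 0.25·x^(1/3)·y^(-0.75).
MRS = MU_x/MU_y = (4/3)·y/x.
Tangency: set MRS = p_x/p_y = 9/22.5 = 0.4.
So (4/3)·y/x = 0.4, i.e. y = 0.3·x.
Substitute into the budget 9·x + 22.5·y = 315: 15.75·x = 315, so x* = 20.
Then y* = 0.3·20 = 6.

x* = 20, y* = 6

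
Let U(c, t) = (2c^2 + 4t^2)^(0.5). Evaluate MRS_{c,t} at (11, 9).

For CES with ρ = 2, MRS = (2/4)·(t/c)^(-1).
At (11, 9): MRS = 11/18.
That is, one extra unit of c is worth 11/18 units of t at the margin.

MRS = 11/18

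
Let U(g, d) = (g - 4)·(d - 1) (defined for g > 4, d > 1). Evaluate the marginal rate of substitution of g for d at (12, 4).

MU_g = (d−1), MU_d = (g−4).
MRS = (d−1)/(g−4).
At (12, 4): MRS = 0.375.
So at (12, 4) the consumer would give up 0.375 units of d for one more unit of g.

MRS = 0.375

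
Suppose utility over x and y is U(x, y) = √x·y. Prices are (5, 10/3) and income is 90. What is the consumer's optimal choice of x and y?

x* = 6, y* = 18

MU_x = 0.5·x^(-0.5)·y and MU_y = √x.
MRS = MU_x/MU_y = (0.5)·y/x.
Tangency: set MRS = p_x/p_y = 5/(10/3) = 1.5.
So (0.5)·y/x = 1.5, i.e. y = 3·x.
Substitute into the budget 5·x + (10/3)·y = 90: 15·x = 90, so x* = 6.
Then y* = 3·6 = 18.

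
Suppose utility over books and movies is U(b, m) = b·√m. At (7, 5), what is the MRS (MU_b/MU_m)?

MU_b = √m and MU_m = 0.5·b·m^(-0.5).
MRS = MU_b/MU_m = (2)·m/b.
At (7, 5): MRS = 10/7.
That is, one extra unit of b is worth 10/7 units of m at the margin.

MRS = 10/7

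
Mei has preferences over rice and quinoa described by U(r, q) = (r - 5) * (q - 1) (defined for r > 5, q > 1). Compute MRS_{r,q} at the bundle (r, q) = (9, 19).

MU_r = (q−1), MU_q = (r−5).
MRS = (q−1)/(r−5).
At (9, 19): MRS = 4.5.
The indifference curve has slope −4.5 at this bundle.

MRS = 4.5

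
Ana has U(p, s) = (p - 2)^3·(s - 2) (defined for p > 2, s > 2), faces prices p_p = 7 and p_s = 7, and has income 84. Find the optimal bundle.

MU_p = 3·(p−2)^2·(s−2), MU_s = (p−2)^3.
MRS = (3/1)·(s−2)/(p−2).
Tangency: set MRS = p_p/p_s = 7/7 = 1.
So (3/1)·(s − 2)/(p − 2) = 1, i.e. (s − 2) = (1/3)·(p − 2).
Rewrite the budget in excess-of-subsistence terms: 7·(p − 2) + 7·(s − 2) = 84 − 7·2 − 7·2 = 56.
Substituting, (28/3)·(p − 2) = 56, so p − 2 = 6 and p* = 8.
Then s − 2 = (1/3)·6 = 2, so s* = 4.

p* = 8, s* = 4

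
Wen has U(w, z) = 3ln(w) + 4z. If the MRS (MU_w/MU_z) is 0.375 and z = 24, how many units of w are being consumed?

MU_w = 3/w, MU_z = 4.
MRS = 3/w ÷ 4.
MRS depends only on w: 0.75/w = 0.375 ⇒ w = 0.75/0.375 = 2.

w = 2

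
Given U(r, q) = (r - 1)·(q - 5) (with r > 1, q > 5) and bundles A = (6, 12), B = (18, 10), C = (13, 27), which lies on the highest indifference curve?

Bundle C

Evaluate utility at each bundle:
U(A) = 35.
U(B) = 85.
U(C) = 264.
Highest utility is C, so C ≻ B ≻ A.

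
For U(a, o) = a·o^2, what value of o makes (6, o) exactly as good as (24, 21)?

U(24, 21) = 10584.
Set U(6, o) = 10584 and solve.
With a = 6: o^2 = 10584/6 = 1764; taking the square root, o = 42.
Check: U(6, 42) = 10584.

o = 42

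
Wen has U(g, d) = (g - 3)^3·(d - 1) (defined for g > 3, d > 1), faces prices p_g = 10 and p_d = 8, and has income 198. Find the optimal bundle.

MU_g = 3·(g−3)^2·(d−1), MU_d = (g−3)^3.
MRS = (3/1)·(d−1)/(g−3).
Tangency: set MRS = p_g/p_d = 10/8 = 1.25.
So (3/1)·(d − 1)/(g − 3) = 1.25, i.e. (d − 1) = (5/12)·(g − 3).
Rewrite the budget in excess-of-subsistence terms: 10·(g − 3) + 8·(d − 1) = 198 − 10·3 − 8·1 = 160.
Substituting, (40/3)·(g − 3) = 160, so g − 3 = 12 and g* = 15.
Then d − 1 = (5/12)·12 = 5, so d* = 6.

g* = 15, d* = 6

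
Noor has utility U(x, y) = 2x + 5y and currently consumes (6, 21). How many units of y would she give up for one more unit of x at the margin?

MRS = 0.4

MU_x = 2, MU_y = 5, so MRS = 2/5 = 0.4 at every bundle.
At (6, 21): MRS = 0.4.
That is, one extra unit of x is worth 0.4 units of y at the margin.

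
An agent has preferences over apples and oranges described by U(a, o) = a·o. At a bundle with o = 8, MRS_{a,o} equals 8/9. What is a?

a = 9

MU_a = o and MU_o = a.
MRS = MU_a/MU_o = o/a.
Substitute o = 8: MRS = 8/a. Setting 8/a = 8/9 gives a = 8/(8/9) = 9.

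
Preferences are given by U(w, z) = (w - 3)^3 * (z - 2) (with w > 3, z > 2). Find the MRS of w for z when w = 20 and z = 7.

MU_w = 3·(w−3)^2·(z−2), MU_z = (w−3)^3.
MRS = (3/1)·(z−2)/(w−3).
At (20, 7): MRS = 15/17.
So at (20, 7) the consumer would give up 15/17 units of z for one more unit of w.

MRS = 15/17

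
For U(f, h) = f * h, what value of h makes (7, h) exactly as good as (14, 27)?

h = 54

U(14, 27) = 378.
Set U(7, h) = 378 and solve.
With f = 7: h = 378/7 = 54.
Check: U(7, 54) = 378.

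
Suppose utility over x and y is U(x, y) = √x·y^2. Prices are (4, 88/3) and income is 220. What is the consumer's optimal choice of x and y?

MU_x = 0.5·x^(-0.5)·y^2 and MU_y = 2·√x·y.
MRS = MU_x/MU_y = (0.25)·y/x.
Tangency: set MRS = p_x/p_y = 4/(88/3) = 3/22.
So (0.25)·y/x = 3/22, i.e. y = (6/11)·x.
Substitute into the budget 4·x + (88/3)·y = 220: 20·x = 220, so x* = 11.
Then y* = (6/11)·11 = 6.

x* = 11, y* = 6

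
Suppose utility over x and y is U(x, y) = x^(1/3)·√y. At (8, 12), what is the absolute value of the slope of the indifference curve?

MU_x = 1/3·x^(-2/3)·√y and MU_y = 0.5·x^(1/3)·y^(-0.5).
MRS = MU_x/MU_y = (2/3)·y/x.
At (8, 12): MRS = 1.
The indifference curve has slope −1 at this bundle.

MRS = 1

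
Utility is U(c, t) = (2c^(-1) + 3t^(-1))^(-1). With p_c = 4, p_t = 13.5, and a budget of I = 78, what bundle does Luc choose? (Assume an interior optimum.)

c* = 6, t* = 4

For CES with ρ = -1, MRS = (2/3)·(t/c)^2.
Tangency: set MRS = p_c/p_t = 4/13.5 = 8/27.
So (t/c)^2 = 4/9; taking the square root, t/c = 2/3, i.e. t = (2/3)·c.
Substitute into the budget 4·c + 13.5·t = 78: 13·c = 78, so c* = 6 and t* = (2/3)·6 = 4.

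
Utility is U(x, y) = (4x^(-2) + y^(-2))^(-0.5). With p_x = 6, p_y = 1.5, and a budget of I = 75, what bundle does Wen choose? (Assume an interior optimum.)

x* = 10, y* = 10

For CES with ρ = -2, MRS = (4/1)·(y/x)^3.
Tangency: set MRS = p_x/p_y = 6/1.5 = 4.
So (y/x)^3 = 1; taking the cube root, y/x = 1, i.e. y = x.
Substitute into the budget 6·x + 1.5·y = 75: 7.5·x = 75, so x* = 10 and y* = 10.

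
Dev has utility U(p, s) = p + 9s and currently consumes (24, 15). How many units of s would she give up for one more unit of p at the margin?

MRS = 1/9

MU_p = 1, MU_s = 9, so MRS = 1/9 at every bundle.
At (24, 15): MRS = 1/9.
The indifference curve has slope −1/9 at this bundle.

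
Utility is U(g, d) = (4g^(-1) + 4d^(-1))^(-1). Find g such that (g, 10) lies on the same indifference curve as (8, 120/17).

g = 6

U depends on (g, d) only through S = 4g^(-1) + 4d^(-1), so equal utility means equal S. At (8, 120/17): S = 16/15.
With d = 10: 4·10^(-1) = 0.4, so 4g^(-1) = 16/15 − 0.4 = 2/3, i.e. g^(-1) = 1/6.
Hence g = 1/(1/6) = 6.
Check: U(6, 10) = 0.9375.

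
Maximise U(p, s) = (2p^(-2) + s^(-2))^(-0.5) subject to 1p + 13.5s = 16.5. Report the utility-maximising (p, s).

p* = 3, s* = 1

For CES with ρ = -2, MRS = (2/1)·(s/p)^3.
Tangency: set MRS = p_p/p_s = 1/13.5 = 2/27.
So (s/p)^3 = 1/27; taking the cube root, s/p = 1/3, i.e. s = (1/3)·p.
Substitute into the budget 1·p + 13.5·s = 16.5: 5.5·p = 16.5, so p* = 3 and s* = (1/3)·3 = 1.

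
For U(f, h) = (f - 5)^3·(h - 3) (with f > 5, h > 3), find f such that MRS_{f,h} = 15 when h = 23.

f = 9

MU_f = 3·(f−5)^2·(h−3), MU_h = (f−5)^3.
MRS = (3/1)·(h−3)/(f−5).
Substitute h = 23: MRS = 60/(f − 5). Setting this equal to 15 gives f − 5 = 60/15 = 4, so f = 9.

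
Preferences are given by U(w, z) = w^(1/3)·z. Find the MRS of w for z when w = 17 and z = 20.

MRS = 20/51

MU_w = 1/3·w^(-2/3)·z and MU_z = w^(1/3).
MRS = MU_w/MU_z = (1/3)·z/w.
At (17, 20): MRS = 20/51.
That is, one extra unit of w is worth 20/51 units of z at the margin.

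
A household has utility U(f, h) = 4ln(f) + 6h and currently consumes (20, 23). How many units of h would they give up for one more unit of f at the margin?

MRS = 1/30

MU_f = 4/f, MU_h = 6.
MRS = 4/f ÷ 6.
At (20, 23): MRS = 1/30.
That is, one extra unit of f is worth 1/30 units of h at the margin.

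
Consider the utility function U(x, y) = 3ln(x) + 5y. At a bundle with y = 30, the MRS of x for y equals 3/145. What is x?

x = 29

MU_x = 3/x, MU_y = 5.
MRS = 3/x ÷ 5.
MRS depends only on x: 0.6/x = 3/145 ⇒ x = 0.6/(3/145) = 29.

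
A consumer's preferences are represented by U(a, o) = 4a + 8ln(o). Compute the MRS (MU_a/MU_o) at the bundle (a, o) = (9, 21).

MU_a = 4, MU_o = 8/o.
MRS = 4 ÷ (8/o).
At (9, 21): MRS = 10.5.
That is, one extra unit of a is worth 10.5 units of o at the margin.

MRS = 10.5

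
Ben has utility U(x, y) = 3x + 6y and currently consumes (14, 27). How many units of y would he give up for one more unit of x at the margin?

MRS = 0.5

MU_x = 3, MU_y = 6, so MRS = 3/6 = 0.5 at every bundle.
At (14, 27): MRS = 0.5.
That is, one extra unit of x is worth 0.5 units of y at the margin.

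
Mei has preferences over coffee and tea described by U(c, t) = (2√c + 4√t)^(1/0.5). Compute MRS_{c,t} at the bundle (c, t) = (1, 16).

For CES with ρ = 0.5, MRS = (2/4)·√(t/c).
At (1, 16): MRS = 2.
So at (1, 16) the consumer would give up 2 units of t for one more unit of c.

MRS = 2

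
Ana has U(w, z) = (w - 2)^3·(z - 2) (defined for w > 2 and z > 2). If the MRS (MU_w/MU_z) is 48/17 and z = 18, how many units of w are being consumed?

MU_w = 3·(w−2)^2·(z−2), MU_z = (w−2)^3.
MRS = (3/1)·(z−2)/(w−2).
Substitute z = 18: MRS = 48/(w − 2). Setting this equal to 48/17 gives w − 2 = 48/(48/17) = 17, so w = 19.

w = 19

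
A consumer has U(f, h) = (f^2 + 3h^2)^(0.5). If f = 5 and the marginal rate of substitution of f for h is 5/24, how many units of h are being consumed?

h = 8

For CES with ρ = 2, MRS = (1/3)·(h/f)^(-1).
Setting (1/3)·(h/5)^(-1) = 5/24 gives (h/5)^(-1) = 0.625, so h/5 = 1.6 and h = 8.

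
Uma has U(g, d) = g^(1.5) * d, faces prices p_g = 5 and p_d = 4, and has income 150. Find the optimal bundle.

g* = 18, d* = 15

MU_g = 1.5·√g·d and MU_d = g^(1.5).
MRS = MU_g/MU_d = (1.5)·d/g.
Tangency: set MRS = p_g/p_d = 5/4 = 1.25.
So (1.5)·d/g = 1.25, i.e. d = (5/6)·g.
Substitute into the budget 5·g + 4·d = 150: (25/3)·g = 150, so g* = 18.
Then d* = (5/6)·18 = 15.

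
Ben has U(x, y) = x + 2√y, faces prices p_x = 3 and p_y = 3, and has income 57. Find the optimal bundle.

MU_x = 1, MU_y = 2/(2√y).
MRS = 1 ÷ (2/(2√y)).
Tangency: set MRS = p_x/p_y = 3/3 = 1.
MRS depends only on y: √y = 1 ⇒ √y = 1 ⇒ y* = 1.
From the budget, 3·x = 57 − 3·1 = 54, so x* = 18.

x* = 18, y* = 1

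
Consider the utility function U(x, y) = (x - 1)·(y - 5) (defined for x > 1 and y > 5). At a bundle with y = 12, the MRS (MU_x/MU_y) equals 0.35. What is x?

MU_x = (y−5), MU_y = (x−1).
MRS = (y−5)/(x−1).
Substitute y = 12: MRS = 7/(x − 1). Setting this equal to 0.35 gives x − 1 = 7/0.35 = 20, so x = 21.

x = 21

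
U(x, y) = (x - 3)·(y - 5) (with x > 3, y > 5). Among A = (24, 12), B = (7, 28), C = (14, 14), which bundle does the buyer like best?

Evaluate utility at each bundle:
U(A) = 147.
U(B) = 92.
U(C) = 99.
Highest utility is A, so A ≻ C ≻ B.

Bundle A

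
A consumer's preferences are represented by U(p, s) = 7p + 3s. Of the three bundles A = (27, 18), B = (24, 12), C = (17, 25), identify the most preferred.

Evaluate utility at each bundle:
U(A) = 243.
U(B) = 204.
U(C) = 194.
Highest utility is A, so A ≻ B ≻ C.

Bundle A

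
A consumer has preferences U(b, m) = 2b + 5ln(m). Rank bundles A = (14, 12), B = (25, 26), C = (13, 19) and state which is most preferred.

Bundle B

Evaluate utility at each bundle:
U(A) = 40.425.
U(B) = 66.290.
U(C) = 40.722.
Highest utility is B, so B ≻ C ≻ A.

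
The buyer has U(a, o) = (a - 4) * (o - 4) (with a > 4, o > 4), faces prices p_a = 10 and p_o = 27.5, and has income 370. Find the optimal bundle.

a* = 15, o* = 8

MU_a = (o−4), MU_o = (a−4).
MRS = (o−4)/(a−4).
Tangency: set MRS = p_a/p_o = 10/27.5 = 4/11.
So (o − 4)/(a − 4) = 4/11, i.e. (o − 4) = (4/11)·(a − 4).
Rewrite the budget in excess-of-subsistence terms: 10·(a − 4) + 27.5·(o − 4) = 370 − 10·4 − 27.5·4 = 220.
Substituting, 20·(a − 4) = 220, so a − 4 = 11 and a* = 15.
Then o − 4 = (4/11)·11 = 4, so o* = 8.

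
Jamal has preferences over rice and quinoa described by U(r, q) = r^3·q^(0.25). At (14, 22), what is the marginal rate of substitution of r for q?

MU_r = 3·r^2·q^(0.25) and MU_q = 0.25·r^3·q^(-0.75).
MRS = MU_r/MU_q = (12)·q/r.
At (14, 22): MRS = 132/7.
The indifference curve has slope −132/7 at this bundle.

MRS = 132/7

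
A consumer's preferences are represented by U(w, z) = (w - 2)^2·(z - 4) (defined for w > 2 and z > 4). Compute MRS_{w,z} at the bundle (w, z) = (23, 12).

MRS = 16/21

MU_w = 2·(w−2)·(z−4), MU_z = (w−2)^2.
MRS = (2/1)·(z−4)/(w−2).
At (23, 12): MRS = 16/21.
That is, one extra unit of w is worth 16/21 units of z at the margin.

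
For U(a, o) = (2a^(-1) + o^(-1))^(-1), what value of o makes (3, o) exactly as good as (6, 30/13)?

o = 10

U depends on (a, o) only through S = 2a^(-1) + o^(-1), so equal utility means equal S. At (6, 30/13): S = 23/30.
With a = 3: 2·3^(-1) = 2/3, so o^(-1) = 23/30 − 2/3 = 0.1.
Hence o = 1/0.1 = 10.
Check: U(3, 10) = 1.3043.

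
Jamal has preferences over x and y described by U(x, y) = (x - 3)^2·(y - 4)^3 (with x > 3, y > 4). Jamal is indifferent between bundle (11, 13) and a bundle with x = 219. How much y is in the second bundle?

y = 5

U(11, 13) = 46656.
Set U(219, y) = 46656 and solve.
With x = 219: (219 − 3)^2 = 46656, so (y − 4)^3 = 46656/46656 = 1.
Taking the cube root (with y > 4): y − 4 = 1, so y = 5.
Check: U(219, 5) = 46656.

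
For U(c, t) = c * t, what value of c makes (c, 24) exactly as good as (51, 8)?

c = 17

U(51, 8) = 408.
Set U(c, 24) = 408 and solve.
With t = 24: c = 408/24 = 17.
Check: U(17, 24) = 408.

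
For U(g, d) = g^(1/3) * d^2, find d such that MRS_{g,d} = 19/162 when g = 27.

d = 19

MU_g = 1/3·g^(-2/3)·d^2 and MU_d = 2·g^(1/3)·d.
MRS = MU_g/MU_d = (1/6)·d/g.
Substitute g = 27: MRS = d/162. Setting d/162 = 19/162 gives d = (19/162)·162 = 19.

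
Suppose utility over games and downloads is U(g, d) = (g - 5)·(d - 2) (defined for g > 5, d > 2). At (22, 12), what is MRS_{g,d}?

MU_g = (d−2), MU_d = (g−5).
MRS = (d−2)/(g−5).
At (22, 12): MRS = 10/17.
The indifference curve has slope −10/17 at this bundle.

MRS = 10/17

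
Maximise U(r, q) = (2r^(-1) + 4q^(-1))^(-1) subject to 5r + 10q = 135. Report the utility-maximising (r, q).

For CES with ρ = -1, MRS = (2/4)·(q/r)^2.
Tangency: set MRS = p_r/p_q = 5/10 = 0.5.
So (q/r)^2 = 1; taking the square root, q/r = 1, i.e. q = r.
Substitute into the budget 5·r + 10·q = 135: 15·r = 135, so r* = 9 and q* = 9.

r* = 9, q* = 9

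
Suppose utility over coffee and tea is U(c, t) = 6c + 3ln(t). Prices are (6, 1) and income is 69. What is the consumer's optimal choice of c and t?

c* = 11, t* = 3

MU_c = 6, MU_t = 3/t.
MRS = 6 ÷ (3/t).
Tangency: set MRS = p_c/p_t = 6/1 = 6.
MRS depends only on t: 2·t = 6 ⇒ t* = 6/2 = 3.
From the budget, 6·c = 69 − 1·3 = 66, so c* = 11.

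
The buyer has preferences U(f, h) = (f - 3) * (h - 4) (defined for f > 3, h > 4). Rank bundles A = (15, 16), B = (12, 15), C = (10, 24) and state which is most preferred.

Bundle A

Evaluate utility at each bundle:
U(A) = 144.
U(B) = 99.
U(C) = 140.
Highest utility is A, so A ≻ C ≻ B.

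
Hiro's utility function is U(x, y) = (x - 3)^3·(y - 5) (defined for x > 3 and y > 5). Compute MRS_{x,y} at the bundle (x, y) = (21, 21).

MU_x = 3·(x−3)^2·(y−5), MU_y = (x−3)^3.
MRS = (3/1)·(y−5)/(x−3).
At (21, 21): MRS = 8/3.
So at (21, 21) the consumer would give up 8/3 units of y for one more unit of x.

MRS = 8/3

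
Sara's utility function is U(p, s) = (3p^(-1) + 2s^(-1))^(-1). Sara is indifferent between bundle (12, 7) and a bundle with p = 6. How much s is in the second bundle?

U depends on (p, s) only through S = 3p^(-1) + 2s^(-1), so equal utility means equal S. At (12, 7): S = 15/28.
With p = 6: 3·6^(-1) = 0.5, so 2s^(-1) = 15/28 − 0.5 = 1/28, i.e. s^(-1) = 1/56.
Hence s = 1/(1/56) = 56.
Check: U(6, 56) = 1.8667.

s = 56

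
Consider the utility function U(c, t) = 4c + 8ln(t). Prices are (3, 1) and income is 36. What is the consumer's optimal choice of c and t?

MU_c = 4, MU_t = 8/t.
MRS = 4 ÷ (8/t).
Tangency: set MRS = p_c/p_t = 3/1 = 3.
MRS depends only on t: 0.5·t = 3 ⇒ t* = 3/0.5 = 6.
From the budget, 3·c = 36 − 1·6 = 30, so c* = 10.

c* = 10, t* = 6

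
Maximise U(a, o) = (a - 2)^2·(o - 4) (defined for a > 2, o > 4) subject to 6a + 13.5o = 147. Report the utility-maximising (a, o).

MU_a = 2·(a−2)·(o−4), MU_o = (a−2)^2.
MRS = (2/1)·(o−4)/(a−2).
Tangency: set MRS = p_a/p_o = 6/13.5 = 4/9.
So (2/1)·(o − 4)/(a − 2) = 4/9, i.e. (o − 4) = (2/9)·(a − 2).
Rewrite the budget in excess-of-subsistence terms: 6·(a − 2) + 13.5·(o − 4) = 147 − 6·2 − 13.5·4 = 81.
Substituting, 9·(a − 2) = 81, so a − 2 = 9 and a* = 11.
Then o − 4 = (2/9)·9 = 2, so o* = 6.

a* = 11, o* = 6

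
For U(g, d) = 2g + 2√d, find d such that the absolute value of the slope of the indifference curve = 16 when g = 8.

d = 64

MU_g = 2, MU_d = 2/(2√d).
MRS = 2 ÷ (2/(2√d)).
MRS depends only on d: 2·√d = 16 ⇒ √d = 16/2 = 8 ⇒ d = 64.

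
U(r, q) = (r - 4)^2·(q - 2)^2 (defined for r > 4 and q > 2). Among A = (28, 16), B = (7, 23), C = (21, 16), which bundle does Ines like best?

Bundle A

Evaluate utility at each bundle:
U(A) = 112896.
U(B) = 3969.
U(C) = 56644.
Highest utility is A, so A ≻ C ≻ B.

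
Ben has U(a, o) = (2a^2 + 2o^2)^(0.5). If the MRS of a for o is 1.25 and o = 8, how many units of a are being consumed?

a = 10

For CES with ρ = 2, MRS = (o/a)^(-1).
Setting (8/a)^(-1) = 1.25 gives 8/a = 0.8 and a = 10.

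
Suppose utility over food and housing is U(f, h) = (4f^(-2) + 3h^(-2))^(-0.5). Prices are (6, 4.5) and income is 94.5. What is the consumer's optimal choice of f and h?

For CES with ρ = -2, MRS = (4/3)·(h/f)^3.
Tangency: set MRS = p_f/p_h = 6/4.5 = 4/3.
So (h/f)^3 = 1; taking the cube root, h/f = 1, i.e. h = f.
Substitute into the budget 6·f + 4.5·h = 94.5: 10.5·f = 94.5, so f* = 9 and h* = 9.

f* = 9, h* = 9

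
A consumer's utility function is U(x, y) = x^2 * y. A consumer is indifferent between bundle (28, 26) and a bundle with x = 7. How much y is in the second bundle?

U(28, 26) = 20384.
Set U(7, y) = 20384 and solve.
With x = 7: 7^2 = 49, so y = 20384/49 = 416.
Check: U(7, 416) = 20384.

y = 416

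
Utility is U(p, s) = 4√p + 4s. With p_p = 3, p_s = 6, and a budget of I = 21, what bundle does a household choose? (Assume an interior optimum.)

MU_p = 4/(2√p), MU_s = 4.
MRS = 4/(2√p) ÷ 4.
Tangency: set MRS = p_p/p_s = 3/6 = 0.5.
MRS depends only on p: 0.5/√p = 0.5 ⇒ √p = 0.5/0.5 = 1 ⇒ p* = 1.
From the budget, 6·s = 21 − 3·1 = 18, so s* = 3.

p* = 1, s* = 3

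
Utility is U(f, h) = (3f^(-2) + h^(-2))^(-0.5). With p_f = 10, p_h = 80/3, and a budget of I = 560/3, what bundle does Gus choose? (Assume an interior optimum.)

f* = 8, h* = 4

For CES with ρ = -2, MRS = (3/1)·(h/f)^3.
Tangency: set MRS = p_f/p_h = 10/(80/3) = 0.375.
So (h/f)^3 = 0.125; taking the cube root, h/f = 0.5, i.e. h = 0.5·f.
Substitute into the budget 10·f + (80/3)·h = 560/3: (70/3)·f = 560/3, so f* = 8 and h* = 0.5·8 = 4.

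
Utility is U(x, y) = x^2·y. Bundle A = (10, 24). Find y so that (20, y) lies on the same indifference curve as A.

U(10, 24) = 2400.
Set U(20, y) = 2400 and solve.
With x = 20: 20^2 = 400, so y = 2400/400 = 6.
Check: U(20, 6) = 2400.

y = 6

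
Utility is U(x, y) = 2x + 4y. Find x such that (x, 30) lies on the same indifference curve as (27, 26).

U(27, 26) = 158.
Set U(x, 30) = 158 and solve.
2x + 4·30 = 158 ⇒ 2x = 38 ⇒ x = 19.
Check: U(19, 30) = 158.

x = 19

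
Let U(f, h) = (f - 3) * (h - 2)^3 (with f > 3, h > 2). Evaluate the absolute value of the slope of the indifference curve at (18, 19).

MRS = 17/45

MU_f = (h−2)^3, MU_h = 3·(f−3)·(h−2)^2.
MRS = (1/3)·(h−2)/(f−3).
At (18, 19): MRS = 17/45.
That is, one extra unit of f is worth 17/45 units of h at the margin.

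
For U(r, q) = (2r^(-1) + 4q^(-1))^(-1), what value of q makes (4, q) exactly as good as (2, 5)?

U depends on (r, q) only through S = 2r^(-1) + 4q^(-1), so equal utility means equal S. At (2, 5): S = 1.8.
With r = 4: 2·4^(-1) = 0.5, so 4q^(-1) = 1.8 − 0.5 = 1.3, i.e. q^(-1) = 13/40.
Hence q = 1/(13/40) = 40/13.
Check: U(4, 40/13) = 0.5556.

q = 40/13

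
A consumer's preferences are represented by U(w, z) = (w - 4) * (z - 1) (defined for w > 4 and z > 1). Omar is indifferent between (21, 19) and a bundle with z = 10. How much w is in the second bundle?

U(21, 19) = 306.
Set U(w, 10) = 306 and solve.
With z = 10: (10 − 1) = 9, so (w − 4) = 306/9 = 34.
So w = 4 + 34 = 38.
Check: U(38, 10) = 306.

w = 38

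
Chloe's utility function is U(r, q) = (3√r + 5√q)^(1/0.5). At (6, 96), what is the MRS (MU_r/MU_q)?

For CES with ρ = 0.5, MRS = (3/5)·√(q/r).
At (6, 96): MRS = 2.4.
So at (6, 96) the consumer would give up 2.4 units of q for one more unit of r.

MRS = 2.4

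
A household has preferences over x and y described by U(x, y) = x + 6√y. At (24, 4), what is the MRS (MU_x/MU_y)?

MU_x = 1, MU_y = 6/(2√y).
MRS = 1 ÷ (6/(2√y)).
At (24, 4): MRS = 2/3.
The indifference curve has slope −2/3 at this bundle.

MRS = 2/3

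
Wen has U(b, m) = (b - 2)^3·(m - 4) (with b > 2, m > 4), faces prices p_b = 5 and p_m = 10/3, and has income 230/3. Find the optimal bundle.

b* = 10, m* = 8

MU_b = 3·(b−2)^2·(m−4), MU_m = (b−2)^3.
MRS = (3/1)·(m−4)/(b−2).
Tangency: set MRS = p_b/p_m = 5/(10/3) = 1.5.
So (3/1)·(m − 4)/(b − 2) = 1.5, i.e. (m − 4) = 0.5·(b − 2).
Rewrite the budget in excess-of-subsistence terms: 5·(b − 2) + (10/3)·(m − 4) = 230/3 − 5·2 − (10/3)·4 = 160/3.
Substituting, (20/3)·(b − 2) = 160/3, so b − 2 = 8 and b* = 10.
Then m − 4 = 0.5·8 = 4, so m* = 8.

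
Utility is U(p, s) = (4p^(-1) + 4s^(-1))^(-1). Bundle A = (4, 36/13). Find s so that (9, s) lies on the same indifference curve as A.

s = 2

U depends on (p, s) only through S = 4p^(-1) + 4s^(-1), so equal utility means equal S. At (4, 36/13): S = 22/9.
With p = 9: 4·9^(-1) = 4/9, so 4s^(-1) = 22/9 − 4/9 = 2, i.e. s^(-1) = 0.5.
Hence s = 1/0.5 = 2.
Check: U(9, 2) = 0.4091.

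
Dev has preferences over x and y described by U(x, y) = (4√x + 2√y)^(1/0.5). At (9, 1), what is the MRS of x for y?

MRS = 2/3

For CES with ρ = 0.5, MRS = (4/2)·√(y/x).
At (9, 1): MRS = 2/3.
That is, one extra unit of x is worth 2/3 units of y at the margin.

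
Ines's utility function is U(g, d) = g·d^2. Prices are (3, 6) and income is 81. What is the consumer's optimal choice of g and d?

g* = 9, d* = 9

MU_g = d^2 and MU_d = 2·g·d.
MRS = MU_g/MU_d = (1/2)·d/g.
Tangency: set MRS = p_g/p_d = 3/6 = 0.5.
So (1/2)·d/g = 0.5, i.e. d = g.
Substitute into the budget 3·g + 6·d = 81: 9·g = 81, so g* = 9.
Then d* = 9.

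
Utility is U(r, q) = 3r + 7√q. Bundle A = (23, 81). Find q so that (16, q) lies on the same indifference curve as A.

q = 144

U(23, 81) = 132.
Set U(16, q) = 132 and solve.
With r = 16: 7√q = 132 − 3·16 = 84, so √q = 12 and q = 144.
Check: U(16, 144) = 132.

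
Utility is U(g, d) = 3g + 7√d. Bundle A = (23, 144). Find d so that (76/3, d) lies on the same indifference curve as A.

d = 121

U(23, 144) = 153.
Set U(76/3, d) = 153 and solve.
With g = 76/3: 7√d = 153 − 3·76/3 = 77, so √d = 11 and d = 121.
Check: U(76/3, 121) = 153.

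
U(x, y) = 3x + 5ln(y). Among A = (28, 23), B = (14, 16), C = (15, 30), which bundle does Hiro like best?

Bundle A

Evaluate utility at each bundle:
U(A) = 99.677.
U(B) = 55.863.
U(C) = 62.006.
Highest utility is A, so A ≻ C ≻ B.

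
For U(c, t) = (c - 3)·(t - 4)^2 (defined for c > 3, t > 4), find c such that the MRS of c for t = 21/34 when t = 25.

c = 20

MU_c = (t−4)^2, MU_t = 2·(c−3)·(t−4).
MRS = (1/2)·(t−4)/(c−3).
Substitute t = 25: MRS = 10.5/(c − 3). Setting this equal to 21/34 gives c − 3 = 10.5/(21/34) = 17, so c = 20.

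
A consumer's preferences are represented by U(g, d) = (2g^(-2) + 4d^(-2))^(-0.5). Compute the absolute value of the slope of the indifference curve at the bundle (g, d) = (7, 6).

MRS = 108/343

For CES with ρ = -2, MRS = (2/4)·(d/g)^3.
At (7, 6): MRS = 108/343.
So at (7, 6) the consumer would give up 108/343 units of d for one more unit of g.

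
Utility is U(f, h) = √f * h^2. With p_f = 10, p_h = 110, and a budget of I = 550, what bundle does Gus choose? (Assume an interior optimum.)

f* = 11, h* = 4

MU_f = 0.5·f^(-0.5)·h^2 and MU_h = 2·√f·h.
MRS = MU_f/MU_h = (0.25)·h/f.
Tangency: set MRS = p_f/p_h = 10/110 = 1/11.
So (0.25)·h/f = 1/11, i.e. h = (4/11)·f.
Substitute into the budget 10·f + 110·h = 550: 50·f = 550, so f* = 11.
Then h* = (4/11)·11 = 4.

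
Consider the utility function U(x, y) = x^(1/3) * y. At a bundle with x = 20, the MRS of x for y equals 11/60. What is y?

y = 11

MU_x = 1/3·x^(-2/3)·y and MU_y = x^(1/3).
MRS = MU_x/MU_y = (1/3)·y/x.
Substitute x = 20: MRS = y/60. Setting y/60 = 11/60 gives y = (11/60)·60 = 11.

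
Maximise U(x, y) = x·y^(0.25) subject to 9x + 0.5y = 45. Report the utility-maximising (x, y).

MU_x = y^(0.25) and MU_y = 0.25·x·y^(-0.75).
MRS = MU_x/MU_y = (4)·y/x.
Tangency: set MRS = p_x/p_y = 9/0.5 = 18.
So (4)·y/x = 18, i.e. y = 4.5·x.
Substitute into the budget 9·x + 0.5·y = 45: 11.25·x = 45, so x* = 4.
Then y* = 4.5·4 = 18.

x* = 4, y* = 18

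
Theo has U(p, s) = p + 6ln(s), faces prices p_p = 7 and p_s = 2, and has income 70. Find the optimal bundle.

MU_p = 1, MU_s = 6/s.
MRS = 1 ÷ (6/s).
Tangency: set MRS = p_p/p_s = 7/2 = 3.5.
MRS depends only on s: (1/6)·s = 3.5 ⇒ s* = 3.5/(1/6) = 21.
From the budget, 7·p = 70 − 2·21 = 28, so p* = 4.

p* = 4, s* = 21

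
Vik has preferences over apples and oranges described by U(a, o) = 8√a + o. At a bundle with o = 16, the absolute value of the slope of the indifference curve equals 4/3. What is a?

a = 9

MU_a = 8/(2√a), MU_o = 1.
MRS = 8/(2√a) ÷ 1.
MRS depends only on a: 4/√a = 4/3 ⇒ √a = 4/(4/3) = 3 ⇒ a = 9.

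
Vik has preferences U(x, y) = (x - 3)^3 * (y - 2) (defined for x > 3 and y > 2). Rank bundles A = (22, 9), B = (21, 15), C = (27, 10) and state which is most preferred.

Bundle C

Evaluate utility at each bundle:
U(A) = 48013.
U(B) = 75816.
U(C) = 110592.
Highest utility is C, so C ≻ B ≻ A.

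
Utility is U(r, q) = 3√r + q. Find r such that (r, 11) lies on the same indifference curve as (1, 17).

r = 9

U(1, 17) = 20.
Set U(r, 11) = 20 and solve.
With q = 11: 3√r = 20 − 11 = 9, so √r = 3 and r = 9.
Check: U(9, 11) = 20.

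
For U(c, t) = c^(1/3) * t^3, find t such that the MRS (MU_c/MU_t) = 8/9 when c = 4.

t = 32

MU_c = 1/3·c^(-2/3)·t^3 and MU_t = 3·c^(1/3)·t^2.
MRS = MU_c/MU_t = (1/9)·t/c.
Substitute c = 4: MRS = t/36. Setting t/36 = 8/9 gives t = (8/9)·36 = 32.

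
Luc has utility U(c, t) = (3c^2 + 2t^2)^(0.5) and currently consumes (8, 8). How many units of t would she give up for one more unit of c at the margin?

MRS = 1.5

For CES with ρ = 2, MRS = (3/2)·(t/c)^(-1).
At (8, 8): MRS = 1.5.
So at (8, 8) the consumer would give up 1.5 units of t for one more unit of c.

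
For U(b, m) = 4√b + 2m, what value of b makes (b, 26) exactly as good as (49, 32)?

U(49, 32) = 92.
Set U(b, 26) = 92 and solve.
With m = 26: 4√b = 92 − 2·26 = 40, so √b = 10 and b = 100.
Check: U(100, 26) = 92.

b = 100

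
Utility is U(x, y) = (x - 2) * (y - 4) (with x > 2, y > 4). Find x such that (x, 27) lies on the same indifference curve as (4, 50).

U(4, 50) = 92.
Set U(x, 27) = 92 and solve.
With y = 27: (27 − 4) = 23, so (x − 2) = 92/23 = 4.
So x = 2 + 4 = 6.
Check: U(6, 27) = 92.

x = 6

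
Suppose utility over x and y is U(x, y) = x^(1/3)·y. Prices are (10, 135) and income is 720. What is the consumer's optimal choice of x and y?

x* = 18, y* = 4

MU_x = 1/3·x^(-2/3)·y and MU_y = x^(1/3).
MRS = MU_x/MU_y = (1/3)·y/x.
Tangency: set MRS = p_x/p_y = 10/135 = 2/27.
So (1/3)·y/x = 2/27, i.e. y = (2/9)·x.
Substitute into the budget 10·x + 135·y = 720: 40·x = 720, so x* = 18.
Then y* = (2/9)·18 = 4.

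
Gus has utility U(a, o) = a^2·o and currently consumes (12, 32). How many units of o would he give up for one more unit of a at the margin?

MRS = 16/3

MU_a = 2·a·o and MU_o = a^2.
MRS = MU_a/MU_o = (2/1)·o/a.
At (12, 32): MRS = 16/3.
The indifference curve has slope −16/3 at this bundle.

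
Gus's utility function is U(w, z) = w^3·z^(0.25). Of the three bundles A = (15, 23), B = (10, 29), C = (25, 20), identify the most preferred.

Evaluate utility at each bundle:
U(A) = 7391.043.
U(B) = 2320.596.
U(C) = 33042.852.
Highest utility is C, so C ≻ A ≻ B.

Bundle C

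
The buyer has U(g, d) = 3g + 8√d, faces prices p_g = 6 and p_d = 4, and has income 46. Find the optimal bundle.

g* = 5, d* = 4

MU_g = 3, MU_d = 8/(2√d).
MRS = 3 ÷ (8/(2√d)).
Tangency: set MRS = p_g/p_d = 6/4 = 1.5.
MRS depends only on d: 0.75·√d = 1.5 ⇒ √d = 1.5/0.75 = 2 ⇒ d* = 4.
From the budget, 6·g = 46 − 4·4 = 30, so g* = 5.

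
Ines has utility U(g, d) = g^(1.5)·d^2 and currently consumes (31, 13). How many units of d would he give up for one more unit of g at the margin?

MU_g = 1.5·√g·d^2 and MU_d = 2·g^(1.5)·d.
MRS = MU_g/MU_d = (0.75)·d/g.
At (31, 13): MRS = 39/124.
So at (31, 13) the consumer would give up 39/124 units of d for one more unit of g.

MRS = 39/124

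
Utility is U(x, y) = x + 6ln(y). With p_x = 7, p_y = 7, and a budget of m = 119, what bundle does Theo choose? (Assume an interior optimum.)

MU_x = 1, MU_y = 6/y.
MRS = 1 ÷ (6/y).
Tangency: set MRS = p_x/p_y = 7/7 = 1.
MRS depends only on y: (1/6)·y = 1 ⇒ y* = 1/(1/6) = 6.
From the budget, 7·x = 119 − 7·6 = 77, so x* = 11.

x* = 11, y* = 6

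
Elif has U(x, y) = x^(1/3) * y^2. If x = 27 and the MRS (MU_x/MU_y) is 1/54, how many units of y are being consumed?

y = 3

MU_x = 1/3·x^(-2/3)·y^2 and MU_y = 2·x^(1/3)·y.
MRS = MU_x/MU_y = (1/6)·y/x.
Substitute x = 27: MRS = y/162. Setting y/162 = 1/54 gives y = (1/54)·162 = 3.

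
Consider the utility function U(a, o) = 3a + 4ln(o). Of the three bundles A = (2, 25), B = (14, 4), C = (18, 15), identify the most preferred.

Bundle C

Evaluate utility at each bundle:
U(A) = 18.876.
U(B) = 47.545.
U(C) = 64.832.
Highest utility is C, so C ≻ B ≻ A.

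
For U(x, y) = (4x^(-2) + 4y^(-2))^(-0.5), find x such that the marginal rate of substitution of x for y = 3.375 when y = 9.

For CES with ρ = -2, MRS = (y/x)^3.
Setting (9/x)^3 = 3.375 gives 9/x = 1.5 and x = 6.

x = 6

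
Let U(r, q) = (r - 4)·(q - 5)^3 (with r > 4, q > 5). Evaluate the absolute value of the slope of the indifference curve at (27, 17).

MRS = 4/23

MU_r = (q−5)^3, MU_q = 3·(r−4)·(q−5)^2.
MRS = (1/3)·(q−5)/(r−4).
At (27, 17): MRS = 4/23.
The indifference curve has slope −4/23 at this bundle.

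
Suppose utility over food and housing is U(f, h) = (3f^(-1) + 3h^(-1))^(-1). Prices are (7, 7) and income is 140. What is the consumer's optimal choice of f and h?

For CES with ρ = -1, MRS = (h/f)^2.
Tangency: set MRS = p_f/p_h = 7/7 = 1.
So (h/f)^2 = 1; taking the square root, h/f = 1, i.e. h = f.
Substitute into the budget 7·f + 7·h = 140: 14·f = 140, so f* = 10 and h* = 10.

f* = 10, h* = 10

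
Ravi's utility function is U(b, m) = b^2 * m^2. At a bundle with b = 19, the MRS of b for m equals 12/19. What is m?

MU_b = 2·b·m^2 and MU_m = 2·b^2·m.
MRS = MU_b/MU_m = m/b.
Substitute b = 19: MRS = m/19. Setting m/19 = 12/19 gives m = (12/19)·19 = 12.

m = 12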